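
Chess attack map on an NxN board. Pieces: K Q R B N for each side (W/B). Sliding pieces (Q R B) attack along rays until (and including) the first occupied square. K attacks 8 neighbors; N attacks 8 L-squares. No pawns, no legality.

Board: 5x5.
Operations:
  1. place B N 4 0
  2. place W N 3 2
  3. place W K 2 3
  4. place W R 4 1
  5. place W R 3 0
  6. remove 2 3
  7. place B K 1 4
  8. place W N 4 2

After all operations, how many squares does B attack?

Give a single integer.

Op 1: place BN@(4,0)
Op 2: place WN@(3,2)
Op 3: place WK@(2,3)
Op 4: place WR@(4,1)
Op 5: place WR@(3,0)
Op 6: remove (2,3)
Op 7: place BK@(1,4)
Op 8: place WN@(4,2)
Per-piece attacks for B:
  BK@(1,4): attacks (1,3) (2,4) (0,4) (2,3) (0,3)
  BN@(4,0): attacks (3,2) (2,1)
Union (7 distinct): (0,3) (0,4) (1,3) (2,1) (2,3) (2,4) (3,2)

Answer: 7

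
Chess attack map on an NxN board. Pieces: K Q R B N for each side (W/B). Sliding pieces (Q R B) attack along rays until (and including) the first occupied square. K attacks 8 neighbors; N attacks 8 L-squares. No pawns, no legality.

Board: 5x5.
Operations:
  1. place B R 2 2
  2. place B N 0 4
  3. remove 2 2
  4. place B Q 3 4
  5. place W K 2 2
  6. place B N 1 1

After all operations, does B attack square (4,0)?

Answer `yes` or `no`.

Answer: no

Derivation:
Op 1: place BR@(2,2)
Op 2: place BN@(0,4)
Op 3: remove (2,2)
Op 4: place BQ@(3,4)
Op 5: place WK@(2,2)
Op 6: place BN@(1,1)
Per-piece attacks for B:
  BN@(0,4): attacks (1,2) (2,3)
  BN@(1,1): attacks (2,3) (3,2) (0,3) (3,0)
  BQ@(3,4): attacks (3,3) (3,2) (3,1) (3,0) (4,4) (2,4) (1,4) (0,4) (4,3) (2,3) (1,2) (0,1) [ray(-1,0) blocked at (0,4)]
B attacks (4,0): no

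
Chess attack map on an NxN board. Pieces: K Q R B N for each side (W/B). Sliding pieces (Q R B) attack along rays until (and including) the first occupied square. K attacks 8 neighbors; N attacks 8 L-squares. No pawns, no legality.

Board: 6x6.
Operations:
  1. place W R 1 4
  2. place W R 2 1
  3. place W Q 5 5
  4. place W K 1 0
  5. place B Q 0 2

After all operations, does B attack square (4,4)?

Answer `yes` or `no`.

Answer: no

Derivation:
Op 1: place WR@(1,4)
Op 2: place WR@(2,1)
Op 3: place WQ@(5,5)
Op 4: place WK@(1,0)
Op 5: place BQ@(0,2)
Per-piece attacks for B:
  BQ@(0,2): attacks (0,3) (0,4) (0,5) (0,1) (0,0) (1,2) (2,2) (3,2) (4,2) (5,2) (1,3) (2,4) (3,5) (1,1) (2,0)
B attacks (4,4): no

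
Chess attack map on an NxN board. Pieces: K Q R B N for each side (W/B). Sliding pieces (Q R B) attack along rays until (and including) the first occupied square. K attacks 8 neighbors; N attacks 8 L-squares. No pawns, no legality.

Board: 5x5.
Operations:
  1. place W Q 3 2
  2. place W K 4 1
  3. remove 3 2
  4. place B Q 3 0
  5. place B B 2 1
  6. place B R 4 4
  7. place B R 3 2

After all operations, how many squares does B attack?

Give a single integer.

Op 1: place WQ@(3,2)
Op 2: place WK@(4,1)
Op 3: remove (3,2)
Op 4: place BQ@(3,0)
Op 5: place BB@(2,1)
Op 6: place BR@(4,4)
Op 7: place BR@(3,2)
Per-piece attacks for B:
  BB@(2,1): attacks (3,2) (3,0) (1,2) (0,3) (1,0) [ray(1,1) blocked at (3,2); ray(1,-1) blocked at (3,0)]
  BQ@(3,0): attacks (3,1) (3,2) (4,0) (2,0) (1,0) (0,0) (4,1) (2,1) [ray(0,1) blocked at (3,2); ray(1,1) blocked at (4,1); ray(-1,1) blocked at (2,1)]
  BR@(3,2): attacks (3,3) (3,4) (3,1) (3,0) (4,2) (2,2) (1,2) (0,2) [ray(0,-1) blocked at (3,0)]
  BR@(4,4): attacks (4,3) (4,2) (4,1) (3,4) (2,4) (1,4) (0,4) [ray(0,-1) blocked at (4,1)]
Union (20 distinct): (0,0) (0,2) (0,3) (0,4) (1,0) (1,2) (1,4) (2,0) (2,1) (2,2) (2,4) (3,0) (3,1) (3,2) (3,3) (3,4) (4,0) (4,1) (4,2) (4,3)

Answer: 20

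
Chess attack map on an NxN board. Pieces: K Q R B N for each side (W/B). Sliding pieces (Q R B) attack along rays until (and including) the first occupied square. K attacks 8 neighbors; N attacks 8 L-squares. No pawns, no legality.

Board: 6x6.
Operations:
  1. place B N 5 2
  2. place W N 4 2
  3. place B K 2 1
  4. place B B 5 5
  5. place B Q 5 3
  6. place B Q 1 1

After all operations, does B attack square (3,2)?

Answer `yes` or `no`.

Answer: yes

Derivation:
Op 1: place BN@(5,2)
Op 2: place WN@(4,2)
Op 3: place BK@(2,1)
Op 4: place BB@(5,5)
Op 5: place BQ@(5,3)
Op 6: place BQ@(1,1)
Per-piece attacks for B:
  BQ@(1,1): attacks (1,2) (1,3) (1,4) (1,5) (1,0) (2,1) (0,1) (2,2) (3,3) (4,4) (5,5) (2,0) (0,2) (0,0) [ray(1,0) blocked at (2,1); ray(1,1) blocked at (5,5)]
  BK@(2,1): attacks (2,2) (2,0) (3,1) (1,1) (3,2) (3,0) (1,2) (1,0)
  BN@(5,2): attacks (4,4) (3,3) (4,0) (3,1)
  BQ@(5,3): attacks (5,4) (5,5) (5,2) (4,3) (3,3) (2,3) (1,3) (0,3) (4,4) (3,5) (4,2) [ray(0,1) blocked at (5,5); ray(0,-1) blocked at (5,2); ray(-1,-1) blocked at (4,2)]
  BB@(5,5): attacks (4,4) (3,3) (2,2) (1,1) [ray(-1,-1) blocked at (1,1)]
B attacks (3,2): yes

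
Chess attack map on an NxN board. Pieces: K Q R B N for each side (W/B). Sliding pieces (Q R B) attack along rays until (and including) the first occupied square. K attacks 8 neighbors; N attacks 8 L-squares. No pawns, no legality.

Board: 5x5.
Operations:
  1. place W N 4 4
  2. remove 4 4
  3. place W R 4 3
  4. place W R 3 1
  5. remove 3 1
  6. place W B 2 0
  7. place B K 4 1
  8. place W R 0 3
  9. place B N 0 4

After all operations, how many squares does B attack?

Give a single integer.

Op 1: place WN@(4,4)
Op 2: remove (4,4)
Op 3: place WR@(4,3)
Op 4: place WR@(3,1)
Op 5: remove (3,1)
Op 6: place WB@(2,0)
Op 7: place BK@(4,1)
Op 8: place WR@(0,3)
Op 9: place BN@(0,4)
Per-piece attacks for B:
  BN@(0,4): attacks (1,2) (2,3)
  BK@(4,1): attacks (4,2) (4,0) (3,1) (3,2) (3,0)
Union (7 distinct): (1,2) (2,3) (3,0) (3,1) (3,2) (4,0) (4,2)

Answer: 7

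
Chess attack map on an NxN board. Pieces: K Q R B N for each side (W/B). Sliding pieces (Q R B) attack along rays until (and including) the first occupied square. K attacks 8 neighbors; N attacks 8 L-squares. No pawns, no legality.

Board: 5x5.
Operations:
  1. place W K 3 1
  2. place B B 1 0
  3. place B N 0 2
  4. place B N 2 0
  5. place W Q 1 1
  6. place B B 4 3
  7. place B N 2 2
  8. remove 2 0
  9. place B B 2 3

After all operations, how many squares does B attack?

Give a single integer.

Op 1: place WK@(3,1)
Op 2: place BB@(1,0)
Op 3: place BN@(0,2)
Op 4: place BN@(2,0)
Op 5: place WQ@(1,1)
Op 6: place BB@(4,3)
Op 7: place BN@(2,2)
Op 8: remove (2,0)
Op 9: place BB@(2,3)
Per-piece attacks for B:
  BN@(0,2): attacks (1,4) (2,3) (1,0) (2,1)
  BB@(1,0): attacks (2,1) (3,2) (4,3) (0,1) [ray(1,1) blocked at (4,3)]
  BN@(2,2): attacks (3,4) (4,3) (1,4) (0,3) (3,0) (4,1) (1,0) (0,1)
  BB@(2,3): attacks (3,4) (3,2) (4,1) (1,4) (1,2) (0,1)
  BB@(4,3): attacks (3,4) (3,2) (2,1) (1,0) [ray(-1,-1) blocked at (1,0)]
Union (12 distinct): (0,1) (0,3) (1,0) (1,2) (1,4) (2,1) (2,3) (3,0) (3,2) (3,4) (4,1) (4,3)

Answer: 12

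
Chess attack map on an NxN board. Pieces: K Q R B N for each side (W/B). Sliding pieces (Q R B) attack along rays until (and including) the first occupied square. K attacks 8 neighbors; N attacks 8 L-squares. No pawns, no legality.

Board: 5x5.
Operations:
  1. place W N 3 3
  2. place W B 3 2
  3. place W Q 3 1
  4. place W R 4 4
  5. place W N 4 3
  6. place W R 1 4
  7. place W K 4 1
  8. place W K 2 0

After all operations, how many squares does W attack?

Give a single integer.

Op 1: place WN@(3,3)
Op 2: place WB@(3,2)
Op 3: place WQ@(3,1)
Op 4: place WR@(4,4)
Op 5: place WN@(4,3)
Op 6: place WR@(1,4)
Op 7: place WK@(4,1)
Op 8: place WK@(2,0)
Per-piece attacks for W:
  WR@(1,4): attacks (1,3) (1,2) (1,1) (1,0) (2,4) (3,4) (4,4) (0,4) [ray(1,0) blocked at (4,4)]
  WK@(2,0): attacks (2,1) (3,0) (1,0) (3,1) (1,1)
  WQ@(3,1): attacks (3,2) (3,0) (4,1) (2,1) (1,1) (0,1) (4,2) (4,0) (2,2) (1,3) (0,4) (2,0) [ray(0,1) blocked at (3,2); ray(1,0) blocked at (4,1); ray(-1,-1) blocked at (2,0)]
  WB@(3,2): attacks (4,3) (4,1) (2,3) (1,4) (2,1) (1,0) [ray(1,1) blocked at (4,3); ray(1,-1) blocked at (4,1); ray(-1,1) blocked at (1,4)]
  WN@(3,3): attacks (1,4) (4,1) (2,1) (1,2)
  WK@(4,1): attacks (4,2) (4,0) (3,1) (3,2) (3,0)
  WN@(4,3): attacks (2,4) (3,1) (2,2)
  WR@(4,4): attacks (4,3) (3,4) (2,4) (1,4) [ray(0,-1) blocked at (4,3); ray(-1,0) blocked at (1,4)]
Union (21 distinct): (0,1) (0,4) (1,0) (1,1) (1,2) (1,3) (1,4) (2,0) (2,1) (2,2) (2,3) (2,4) (3,0) (3,1) (3,2) (3,4) (4,0) (4,1) (4,2) (4,3) (4,4)

Answer: 21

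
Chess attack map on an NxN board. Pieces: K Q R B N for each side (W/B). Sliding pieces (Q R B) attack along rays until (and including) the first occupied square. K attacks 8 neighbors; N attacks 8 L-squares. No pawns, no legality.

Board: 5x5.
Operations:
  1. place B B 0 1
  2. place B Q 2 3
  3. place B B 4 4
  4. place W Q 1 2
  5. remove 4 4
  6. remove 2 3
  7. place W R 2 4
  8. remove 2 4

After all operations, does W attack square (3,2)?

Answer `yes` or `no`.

Op 1: place BB@(0,1)
Op 2: place BQ@(2,3)
Op 3: place BB@(4,4)
Op 4: place WQ@(1,2)
Op 5: remove (4,4)
Op 6: remove (2,3)
Op 7: place WR@(2,4)
Op 8: remove (2,4)
Per-piece attacks for W:
  WQ@(1,2): attacks (1,3) (1,4) (1,1) (1,0) (2,2) (3,2) (4,2) (0,2) (2,3) (3,4) (2,1) (3,0) (0,3) (0,1) [ray(-1,-1) blocked at (0,1)]
W attacks (3,2): yes

Answer: yes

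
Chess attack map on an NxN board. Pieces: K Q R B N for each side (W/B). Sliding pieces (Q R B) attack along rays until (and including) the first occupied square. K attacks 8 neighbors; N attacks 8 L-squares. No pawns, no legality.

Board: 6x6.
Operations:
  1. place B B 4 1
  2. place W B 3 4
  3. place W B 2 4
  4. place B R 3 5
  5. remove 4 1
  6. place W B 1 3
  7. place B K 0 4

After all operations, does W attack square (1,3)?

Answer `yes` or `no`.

Op 1: place BB@(4,1)
Op 2: place WB@(3,4)
Op 3: place WB@(2,4)
Op 4: place BR@(3,5)
Op 5: remove (4,1)
Op 6: place WB@(1,3)
Op 7: place BK@(0,4)
Per-piece attacks for W:
  WB@(1,3): attacks (2,4) (2,2) (3,1) (4,0) (0,4) (0,2) [ray(1,1) blocked at (2,4); ray(-1,1) blocked at (0,4)]
  WB@(2,4): attacks (3,5) (3,3) (4,2) (5,1) (1,5) (1,3) [ray(1,1) blocked at (3,5); ray(-1,-1) blocked at (1,3)]
  WB@(3,4): attacks (4,5) (4,3) (5,2) (2,5) (2,3) (1,2) (0,1)
W attacks (1,3): yes

Answer: yes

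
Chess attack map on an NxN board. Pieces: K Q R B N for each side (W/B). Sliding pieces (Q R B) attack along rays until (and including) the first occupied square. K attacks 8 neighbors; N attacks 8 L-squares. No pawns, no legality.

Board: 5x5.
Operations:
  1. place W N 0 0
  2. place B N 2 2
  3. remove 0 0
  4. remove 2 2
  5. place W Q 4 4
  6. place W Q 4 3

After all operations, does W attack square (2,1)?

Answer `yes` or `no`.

Answer: yes

Derivation:
Op 1: place WN@(0,0)
Op 2: place BN@(2,2)
Op 3: remove (0,0)
Op 4: remove (2,2)
Op 5: place WQ@(4,4)
Op 6: place WQ@(4,3)
Per-piece attacks for W:
  WQ@(4,3): attacks (4,4) (4,2) (4,1) (4,0) (3,3) (2,3) (1,3) (0,3) (3,4) (3,2) (2,1) (1,0) [ray(0,1) blocked at (4,4)]
  WQ@(4,4): attacks (4,3) (3,4) (2,4) (1,4) (0,4) (3,3) (2,2) (1,1) (0,0) [ray(0,-1) blocked at (4,3)]
W attacks (2,1): yes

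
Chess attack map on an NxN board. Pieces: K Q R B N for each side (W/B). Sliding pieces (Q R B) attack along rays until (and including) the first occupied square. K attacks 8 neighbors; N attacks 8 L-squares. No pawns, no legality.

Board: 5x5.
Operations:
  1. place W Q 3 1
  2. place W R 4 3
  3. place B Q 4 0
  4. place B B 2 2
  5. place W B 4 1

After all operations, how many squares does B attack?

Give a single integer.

Answer: 11

Derivation:
Op 1: place WQ@(3,1)
Op 2: place WR@(4,3)
Op 3: place BQ@(4,0)
Op 4: place BB@(2,2)
Op 5: place WB@(4,1)
Per-piece attacks for B:
  BB@(2,2): attacks (3,3) (4,4) (3,1) (1,3) (0,4) (1,1) (0,0) [ray(1,-1) blocked at (3,1)]
  BQ@(4,0): attacks (4,1) (3,0) (2,0) (1,0) (0,0) (3,1) [ray(0,1) blocked at (4,1); ray(-1,1) blocked at (3,1)]
Union (11 distinct): (0,0) (0,4) (1,0) (1,1) (1,3) (2,0) (3,0) (3,1) (3,3) (4,1) (4,4)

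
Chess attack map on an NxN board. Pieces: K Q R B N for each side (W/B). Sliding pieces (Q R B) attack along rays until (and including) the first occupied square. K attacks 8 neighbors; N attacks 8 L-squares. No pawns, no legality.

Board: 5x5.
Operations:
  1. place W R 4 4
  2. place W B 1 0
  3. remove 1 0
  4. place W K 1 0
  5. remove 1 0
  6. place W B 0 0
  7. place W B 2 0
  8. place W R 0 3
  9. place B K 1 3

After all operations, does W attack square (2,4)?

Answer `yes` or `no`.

Answer: yes

Derivation:
Op 1: place WR@(4,4)
Op 2: place WB@(1,0)
Op 3: remove (1,0)
Op 4: place WK@(1,0)
Op 5: remove (1,0)
Op 6: place WB@(0,0)
Op 7: place WB@(2,0)
Op 8: place WR@(0,3)
Op 9: place BK@(1,3)
Per-piece attacks for W:
  WB@(0,0): attacks (1,1) (2,2) (3,3) (4,4) [ray(1,1) blocked at (4,4)]
  WR@(0,3): attacks (0,4) (0,2) (0,1) (0,0) (1,3) [ray(0,-1) blocked at (0,0); ray(1,0) blocked at (1,3)]
  WB@(2,0): attacks (3,1) (4,2) (1,1) (0,2)
  WR@(4,4): attacks (4,3) (4,2) (4,1) (4,0) (3,4) (2,4) (1,4) (0,4)
W attacks (2,4): yes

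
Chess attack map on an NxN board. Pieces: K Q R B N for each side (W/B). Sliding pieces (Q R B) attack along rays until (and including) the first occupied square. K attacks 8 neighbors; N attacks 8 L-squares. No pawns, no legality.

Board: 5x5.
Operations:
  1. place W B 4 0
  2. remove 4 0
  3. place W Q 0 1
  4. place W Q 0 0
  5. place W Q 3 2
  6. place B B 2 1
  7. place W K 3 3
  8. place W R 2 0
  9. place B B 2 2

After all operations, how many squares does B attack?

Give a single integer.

Answer: 12

Derivation:
Op 1: place WB@(4,0)
Op 2: remove (4,0)
Op 3: place WQ@(0,1)
Op 4: place WQ@(0,0)
Op 5: place WQ@(3,2)
Op 6: place BB@(2,1)
Op 7: place WK@(3,3)
Op 8: place WR@(2,0)
Op 9: place BB@(2,2)
Per-piece attacks for B:
  BB@(2,1): attacks (3,2) (3,0) (1,2) (0,3) (1,0) [ray(1,1) blocked at (3,2)]
  BB@(2,2): attacks (3,3) (3,1) (4,0) (1,3) (0,4) (1,1) (0,0) [ray(1,1) blocked at (3,3); ray(-1,-1) blocked at (0,0)]
Union (12 distinct): (0,0) (0,3) (0,4) (1,0) (1,1) (1,2) (1,3) (3,0) (3,1) (3,2) (3,3) (4,0)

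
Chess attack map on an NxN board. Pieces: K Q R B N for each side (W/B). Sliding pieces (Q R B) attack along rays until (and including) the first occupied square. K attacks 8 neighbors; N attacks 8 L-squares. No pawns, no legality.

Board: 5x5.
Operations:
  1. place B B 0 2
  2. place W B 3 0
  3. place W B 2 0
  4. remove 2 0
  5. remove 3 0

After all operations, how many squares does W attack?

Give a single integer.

Op 1: place BB@(0,2)
Op 2: place WB@(3,0)
Op 3: place WB@(2,0)
Op 4: remove (2,0)
Op 5: remove (3,0)
Per-piece attacks for W:
Union (0 distinct): (none)

Answer: 0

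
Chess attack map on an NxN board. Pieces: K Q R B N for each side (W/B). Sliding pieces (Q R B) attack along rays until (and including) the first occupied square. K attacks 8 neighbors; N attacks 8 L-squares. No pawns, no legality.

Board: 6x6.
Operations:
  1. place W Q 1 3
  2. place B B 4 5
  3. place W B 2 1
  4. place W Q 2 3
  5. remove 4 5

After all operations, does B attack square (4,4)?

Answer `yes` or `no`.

Answer: no

Derivation:
Op 1: place WQ@(1,3)
Op 2: place BB@(4,5)
Op 3: place WB@(2,1)
Op 4: place WQ@(2,3)
Op 5: remove (4,5)
Per-piece attacks for B:
B attacks (4,4): no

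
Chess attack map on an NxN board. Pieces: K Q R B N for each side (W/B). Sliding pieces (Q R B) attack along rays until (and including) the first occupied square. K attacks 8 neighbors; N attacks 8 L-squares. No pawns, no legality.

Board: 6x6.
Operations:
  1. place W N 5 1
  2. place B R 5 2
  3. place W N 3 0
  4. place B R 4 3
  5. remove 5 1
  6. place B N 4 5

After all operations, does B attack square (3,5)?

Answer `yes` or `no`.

Answer: no

Derivation:
Op 1: place WN@(5,1)
Op 2: place BR@(5,2)
Op 3: place WN@(3,0)
Op 4: place BR@(4,3)
Op 5: remove (5,1)
Op 6: place BN@(4,5)
Per-piece attacks for B:
  BR@(4,3): attacks (4,4) (4,5) (4,2) (4,1) (4,0) (5,3) (3,3) (2,3) (1,3) (0,3) [ray(0,1) blocked at (4,5)]
  BN@(4,5): attacks (5,3) (3,3) (2,4)
  BR@(5,2): attacks (5,3) (5,4) (5,5) (5,1) (5,0) (4,2) (3,2) (2,2) (1,2) (0,2)
B attacks (3,5): no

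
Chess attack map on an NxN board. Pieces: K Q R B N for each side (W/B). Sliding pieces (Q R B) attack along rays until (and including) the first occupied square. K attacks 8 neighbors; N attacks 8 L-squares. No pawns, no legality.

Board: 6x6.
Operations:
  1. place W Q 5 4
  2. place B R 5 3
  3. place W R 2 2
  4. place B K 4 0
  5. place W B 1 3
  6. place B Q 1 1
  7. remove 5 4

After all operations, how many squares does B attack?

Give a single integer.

Op 1: place WQ@(5,4)
Op 2: place BR@(5,3)
Op 3: place WR@(2,2)
Op 4: place BK@(4,0)
Op 5: place WB@(1,3)
Op 6: place BQ@(1,1)
Op 7: remove (5,4)
Per-piece attacks for B:
  BQ@(1,1): attacks (1,2) (1,3) (1,0) (2,1) (3,1) (4,1) (5,1) (0,1) (2,2) (2,0) (0,2) (0,0) [ray(0,1) blocked at (1,3); ray(1,1) blocked at (2,2)]
  BK@(4,0): attacks (4,1) (5,0) (3,0) (5,1) (3,1)
  BR@(5,3): attacks (5,4) (5,5) (5,2) (5,1) (5,0) (4,3) (3,3) (2,3) (1,3) [ray(-1,0) blocked at (1,3)]
Union (20 distinct): (0,0) (0,1) (0,2) (1,0) (1,2) (1,3) (2,0) (2,1) (2,2) (2,3) (3,0) (3,1) (3,3) (4,1) (4,3) (5,0) (5,1) (5,2) (5,4) (5,5)

Answer: 20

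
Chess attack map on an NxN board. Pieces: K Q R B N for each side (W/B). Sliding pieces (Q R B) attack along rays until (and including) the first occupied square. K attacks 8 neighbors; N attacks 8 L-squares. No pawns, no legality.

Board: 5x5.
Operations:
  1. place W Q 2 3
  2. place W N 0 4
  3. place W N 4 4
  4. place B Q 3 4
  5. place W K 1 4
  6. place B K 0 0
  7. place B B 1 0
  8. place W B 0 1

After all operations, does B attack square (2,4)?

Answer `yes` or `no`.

Answer: yes

Derivation:
Op 1: place WQ@(2,3)
Op 2: place WN@(0,4)
Op 3: place WN@(4,4)
Op 4: place BQ@(3,4)
Op 5: place WK@(1,4)
Op 6: place BK@(0,0)
Op 7: place BB@(1,0)
Op 8: place WB@(0,1)
Per-piece attacks for B:
  BK@(0,0): attacks (0,1) (1,0) (1,1)
  BB@(1,0): attacks (2,1) (3,2) (4,3) (0,1) [ray(-1,1) blocked at (0,1)]
  BQ@(3,4): attacks (3,3) (3,2) (3,1) (3,0) (4,4) (2,4) (1,4) (4,3) (2,3) [ray(1,0) blocked at (4,4); ray(-1,0) blocked at (1,4); ray(-1,-1) blocked at (2,3)]
B attacks (2,4): yes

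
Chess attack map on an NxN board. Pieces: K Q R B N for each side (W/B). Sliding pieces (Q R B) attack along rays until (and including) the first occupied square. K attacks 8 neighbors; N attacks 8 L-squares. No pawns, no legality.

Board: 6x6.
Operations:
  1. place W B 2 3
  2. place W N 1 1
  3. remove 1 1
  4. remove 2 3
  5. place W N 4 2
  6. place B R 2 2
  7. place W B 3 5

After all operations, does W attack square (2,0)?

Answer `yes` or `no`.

Op 1: place WB@(2,3)
Op 2: place WN@(1,1)
Op 3: remove (1,1)
Op 4: remove (2,3)
Op 5: place WN@(4,2)
Op 6: place BR@(2,2)
Op 7: place WB@(3,5)
Per-piece attacks for W:
  WB@(3,5): attacks (4,4) (5,3) (2,4) (1,3) (0,2)
  WN@(4,2): attacks (5,4) (3,4) (2,3) (5,0) (3,0) (2,1)
W attacks (2,0): no

Answer: no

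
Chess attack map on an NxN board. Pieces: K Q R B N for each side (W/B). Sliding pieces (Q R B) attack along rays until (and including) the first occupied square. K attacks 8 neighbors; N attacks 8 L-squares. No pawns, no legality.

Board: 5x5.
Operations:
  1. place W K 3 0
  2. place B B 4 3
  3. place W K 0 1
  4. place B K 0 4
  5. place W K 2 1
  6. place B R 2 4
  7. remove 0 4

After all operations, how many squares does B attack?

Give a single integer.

Answer: 8

Derivation:
Op 1: place WK@(3,0)
Op 2: place BB@(4,3)
Op 3: place WK@(0,1)
Op 4: place BK@(0,4)
Op 5: place WK@(2,1)
Op 6: place BR@(2,4)
Op 7: remove (0,4)
Per-piece attacks for B:
  BR@(2,4): attacks (2,3) (2,2) (2,1) (3,4) (4,4) (1,4) (0,4) [ray(0,-1) blocked at (2,1)]
  BB@(4,3): attacks (3,4) (3,2) (2,1) [ray(-1,-1) blocked at (2,1)]
Union (8 distinct): (0,4) (1,4) (2,1) (2,2) (2,3) (3,2) (3,4) (4,4)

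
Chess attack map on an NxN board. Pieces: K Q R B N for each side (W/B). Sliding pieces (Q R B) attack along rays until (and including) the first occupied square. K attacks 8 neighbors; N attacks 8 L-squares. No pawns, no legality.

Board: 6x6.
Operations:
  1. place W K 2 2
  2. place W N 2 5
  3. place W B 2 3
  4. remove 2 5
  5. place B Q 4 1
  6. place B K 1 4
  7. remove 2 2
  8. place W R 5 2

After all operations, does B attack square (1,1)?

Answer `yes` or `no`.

Answer: yes

Derivation:
Op 1: place WK@(2,2)
Op 2: place WN@(2,5)
Op 3: place WB@(2,3)
Op 4: remove (2,5)
Op 5: place BQ@(4,1)
Op 6: place BK@(1,4)
Op 7: remove (2,2)
Op 8: place WR@(5,2)
Per-piece attacks for B:
  BK@(1,4): attacks (1,5) (1,3) (2,4) (0,4) (2,5) (2,3) (0,5) (0,3)
  BQ@(4,1): attacks (4,2) (4,3) (4,4) (4,5) (4,0) (5,1) (3,1) (2,1) (1,1) (0,1) (5,2) (5,0) (3,2) (2,3) (3,0) [ray(1,1) blocked at (5,2); ray(-1,1) blocked at (2,3)]
B attacks (1,1): yes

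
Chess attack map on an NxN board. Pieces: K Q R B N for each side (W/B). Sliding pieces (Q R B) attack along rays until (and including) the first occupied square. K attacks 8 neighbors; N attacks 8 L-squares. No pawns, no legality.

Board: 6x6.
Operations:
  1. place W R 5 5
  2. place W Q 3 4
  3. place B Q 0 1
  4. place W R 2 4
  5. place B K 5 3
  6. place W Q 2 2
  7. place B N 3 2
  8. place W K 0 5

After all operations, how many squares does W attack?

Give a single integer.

Answer: 29

Derivation:
Op 1: place WR@(5,5)
Op 2: place WQ@(3,4)
Op 3: place BQ@(0,1)
Op 4: place WR@(2,4)
Op 5: place BK@(5,3)
Op 6: place WQ@(2,2)
Op 7: place BN@(3,2)
Op 8: place WK@(0,5)
Per-piece attacks for W:
  WK@(0,5): attacks (0,4) (1,5) (1,4)
  WQ@(2,2): attacks (2,3) (2,4) (2,1) (2,0) (3,2) (1,2) (0,2) (3,3) (4,4) (5,5) (3,1) (4,0) (1,3) (0,4) (1,1) (0,0) [ray(0,1) blocked at (2,4); ray(1,0) blocked at (3,2); ray(1,1) blocked at (5,5)]
  WR@(2,4): attacks (2,5) (2,3) (2,2) (3,4) (1,4) (0,4) [ray(0,-1) blocked at (2,2); ray(1,0) blocked at (3,4)]
  WQ@(3,4): attacks (3,5) (3,3) (3,2) (4,4) (5,4) (2,4) (4,5) (4,3) (5,2) (2,5) (2,3) (1,2) (0,1) [ray(0,-1) blocked at (3,2); ray(-1,0) blocked at (2,4); ray(-1,-1) blocked at (0,1)]
  WR@(5,5): attacks (5,4) (5,3) (4,5) (3,5) (2,5) (1,5) (0,5) [ray(0,-1) blocked at (5,3); ray(-1,0) blocked at (0,5)]
Union (29 distinct): (0,0) (0,1) (0,2) (0,4) (0,5) (1,1) (1,2) (1,3) (1,4) (1,5) (2,0) (2,1) (2,2) (2,3) (2,4) (2,5) (3,1) (3,2) (3,3) (3,4) (3,5) (4,0) (4,3) (4,4) (4,5) (5,2) (5,3) (5,4) (5,5)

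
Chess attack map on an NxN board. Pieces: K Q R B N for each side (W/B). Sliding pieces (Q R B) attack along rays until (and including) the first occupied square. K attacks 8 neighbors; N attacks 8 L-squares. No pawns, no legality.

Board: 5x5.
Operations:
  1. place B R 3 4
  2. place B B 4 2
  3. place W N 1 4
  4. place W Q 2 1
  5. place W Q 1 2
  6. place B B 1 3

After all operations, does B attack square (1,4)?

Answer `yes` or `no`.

Answer: yes

Derivation:
Op 1: place BR@(3,4)
Op 2: place BB@(4,2)
Op 3: place WN@(1,4)
Op 4: place WQ@(2,1)
Op 5: place WQ@(1,2)
Op 6: place BB@(1,3)
Per-piece attacks for B:
  BB@(1,3): attacks (2,4) (2,2) (3,1) (4,0) (0,4) (0,2)
  BR@(3,4): attacks (3,3) (3,2) (3,1) (3,0) (4,4) (2,4) (1,4) [ray(-1,0) blocked at (1,4)]
  BB@(4,2): attacks (3,3) (2,4) (3,1) (2,0)
B attacks (1,4): yes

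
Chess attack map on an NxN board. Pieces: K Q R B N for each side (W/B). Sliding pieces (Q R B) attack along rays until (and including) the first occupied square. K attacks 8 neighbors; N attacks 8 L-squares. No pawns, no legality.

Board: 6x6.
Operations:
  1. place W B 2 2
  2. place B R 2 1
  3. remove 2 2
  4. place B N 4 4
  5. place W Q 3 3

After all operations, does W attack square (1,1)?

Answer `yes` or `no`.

Answer: yes

Derivation:
Op 1: place WB@(2,2)
Op 2: place BR@(2,1)
Op 3: remove (2,2)
Op 4: place BN@(4,4)
Op 5: place WQ@(3,3)
Per-piece attacks for W:
  WQ@(3,3): attacks (3,4) (3,5) (3,2) (3,1) (3,0) (4,3) (5,3) (2,3) (1,3) (0,3) (4,4) (4,2) (5,1) (2,4) (1,5) (2,2) (1,1) (0,0) [ray(1,1) blocked at (4,4)]
W attacks (1,1): yes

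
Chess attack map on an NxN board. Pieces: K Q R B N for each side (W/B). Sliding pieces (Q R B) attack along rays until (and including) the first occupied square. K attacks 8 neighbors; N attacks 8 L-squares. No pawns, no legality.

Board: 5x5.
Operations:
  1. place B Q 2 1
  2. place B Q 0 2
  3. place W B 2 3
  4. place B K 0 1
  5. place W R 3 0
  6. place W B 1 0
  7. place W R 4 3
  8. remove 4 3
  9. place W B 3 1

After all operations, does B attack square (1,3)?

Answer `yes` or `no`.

Answer: yes

Derivation:
Op 1: place BQ@(2,1)
Op 2: place BQ@(0,2)
Op 3: place WB@(2,3)
Op 4: place BK@(0,1)
Op 5: place WR@(3,0)
Op 6: place WB@(1,0)
Op 7: place WR@(4,3)
Op 8: remove (4,3)
Op 9: place WB@(3,1)
Per-piece attacks for B:
  BK@(0,1): attacks (0,2) (0,0) (1,1) (1,2) (1,0)
  BQ@(0,2): attacks (0,3) (0,4) (0,1) (1,2) (2,2) (3,2) (4,2) (1,3) (2,4) (1,1) (2,0) [ray(0,-1) blocked at (0,1)]
  BQ@(2,1): attacks (2,2) (2,3) (2,0) (3,1) (1,1) (0,1) (3,2) (4,3) (3,0) (1,2) (0,3) (1,0) [ray(0,1) blocked at (2,3); ray(1,0) blocked at (3,1); ray(-1,0) blocked at (0,1); ray(1,-1) blocked at (3,0); ray(-1,-1) blocked at (1,0)]
B attacks (1,3): yes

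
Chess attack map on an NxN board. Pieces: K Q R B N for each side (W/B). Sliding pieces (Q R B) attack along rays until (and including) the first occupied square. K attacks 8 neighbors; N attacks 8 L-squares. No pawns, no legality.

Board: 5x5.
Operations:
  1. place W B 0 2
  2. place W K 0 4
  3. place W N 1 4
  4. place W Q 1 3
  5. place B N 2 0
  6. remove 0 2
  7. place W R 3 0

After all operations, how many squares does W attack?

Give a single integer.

Op 1: place WB@(0,2)
Op 2: place WK@(0,4)
Op 3: place WN@(1,4)
Op 4: place WQ@(1,3)
Op 5: place BN@(2,0)
Op 6: remove (0,2)
Op 7: place WR@(3,0)
Per-piece attacks for W:
  WK@(0,4): attacks (0,3) (1,4) (1,3)
  WQ@(1,3): attacks (1,4) (1,2) (1,1) (1,0) (2,3) (3,3) (4,3) (0,3) (2,4) (2,2) (3,1) (4,0) (0,4) (0,2) [ray(0,1) blocked at (1,4); ray(-1,1) blocked at (0,4)]
  WN@(1,4): attacks (2,2) (3,3) (0,2)
  WR@(3,0): attacks (3,1) (3,2) (3,3) (3,4) (4,0) (2,0) [ray(-1,0) blocked at (2,0)]
Union (18 distinct): (0,2) (0,3) (0,4) (1,0) (1,1) (1,2) (1,3) (1,4) (2,0) (2,2) (2,3) (2,4) (3,1) (3,2) (3,3) (3,4) (4,0) (4,3)

Answer: 18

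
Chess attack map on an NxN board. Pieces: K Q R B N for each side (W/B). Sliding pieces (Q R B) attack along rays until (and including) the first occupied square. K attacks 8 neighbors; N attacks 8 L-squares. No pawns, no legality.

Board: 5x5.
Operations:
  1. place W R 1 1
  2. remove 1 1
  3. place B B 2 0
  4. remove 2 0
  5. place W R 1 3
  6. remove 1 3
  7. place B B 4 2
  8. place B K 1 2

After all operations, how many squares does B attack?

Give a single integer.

Op 1: place WR@(1,1)
Op 2: remove (1,1)
Op 3: place BB@(2,0)
Op 4: remove (2,0)
Op 5: place WR@(1,3)
Op 6: remove (1,3)
Op 7: place BB@(4,2)
Op 8: place BK@(1,2)
Per-piece attacks for B:
  BK@(1,2): attacks (1,3) (1,1) (2,2) (0,2) (2,3) (2,1) (0,3) (0,1)
  BB@(4,2): attacks (3,3) (2,4) (3,1) (2,0)
Union (12 distinct): (0,1) (0,2) (0,3) (1,1) (1,3) (2,0) (2,1) (2,2) (2,3) (2,4) (3,1) (3,3)

Answer: 12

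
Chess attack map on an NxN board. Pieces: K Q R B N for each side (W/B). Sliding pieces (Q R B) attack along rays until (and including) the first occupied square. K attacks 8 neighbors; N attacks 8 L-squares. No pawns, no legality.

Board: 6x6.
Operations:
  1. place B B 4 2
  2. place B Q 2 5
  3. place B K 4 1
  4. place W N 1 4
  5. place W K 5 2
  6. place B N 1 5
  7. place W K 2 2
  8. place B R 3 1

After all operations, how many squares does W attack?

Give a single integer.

Op 1: place BB@(4,2)
Op 2: place BQ@(2,5)
Op 3: place BK@(4,1)
Op 4: place WN@(1,4)
Op 5: place WK@(5,2)
Op 6: place BN@(1,5)
Op 7: place WK@(2,2)
Op 8: place BR@(3,1)
Per-piece attacks for W:
  WN@(1,4): attacks (3,5) (2,2) (3,3) (0,2)
  WK@(2,2): attacks (2,3) (2,1) (3,2) (1,2) (3,3) (3,1) (1,3) (1,1)
  WK@(5,2): attacks (5,3) (5,1) (4,2) (4,3) (4,1)
Union (16 distinct): (0,2) (1,1) (1,2) (1,3) (2,1) (2,2) (2,3) (3,1) (3,2) (3,3) (3,5) (4,1) (4,2) (4,3) (5,1) (5,3)

Answer: 16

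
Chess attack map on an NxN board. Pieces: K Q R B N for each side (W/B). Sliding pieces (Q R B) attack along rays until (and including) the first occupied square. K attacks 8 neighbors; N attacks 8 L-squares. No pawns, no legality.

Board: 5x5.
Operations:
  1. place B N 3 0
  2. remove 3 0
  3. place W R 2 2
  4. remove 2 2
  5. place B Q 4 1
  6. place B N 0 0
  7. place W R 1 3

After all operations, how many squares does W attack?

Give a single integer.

Answer: 8

Derivation:
Op 1: place BN@(3,0)
Op 2: remove (3,0)
Op 3: place WR@(2,2)
Op 4: remove (2,2)
Op 5: place BQ@(4,1)
Op 6: place BN@(0,0)
Op 7: place WR@(1,3)
Per-piece attacks for W:
  WR@(1,3): attacks (1,4) (1,2) (1,1) (1,0) (2,3) (3,3) (4,3) (0,3)
Union (8 distinct): (0,3) (1,0) (1,1) (1,2) (1,4) (2,3) (3,3) (4,3)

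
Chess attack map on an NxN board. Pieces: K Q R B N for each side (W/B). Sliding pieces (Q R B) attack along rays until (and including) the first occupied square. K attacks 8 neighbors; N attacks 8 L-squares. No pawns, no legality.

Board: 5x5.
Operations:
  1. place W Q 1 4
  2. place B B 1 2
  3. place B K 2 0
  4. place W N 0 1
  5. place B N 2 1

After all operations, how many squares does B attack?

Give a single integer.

Answer: 15

Derivation:
Op 1: place WQ@(1,4)
Op 2: place BB@(1,2)
Op 3: place BK@(2,0)
Op 4: place WN@(0,1)
Op 5: place BN@(2,1)
Per-piece attacks for B:
  BB@(1,2): attacks (2,3) (3,4) (2,1) (0,3) (0,1) [ray(1,-1) blocked at (2,1); ray(-1,-1) blocked at (0,1)]
  BK@(2,0): attacks (2,1) (3,0) (1,0) (3,1) (1,1)
  BN@(2,1): attacks (3,3) (4,2) (1,3) (0,2) (4,0) (0,0)
Union (15 distinct): (0,0) (0,1) (0,2) (0,3) (1,0) (1,1) (1,3) (2,1) (2,3) (3,0) (3,1) (3,3) (3,4) (4,0) (4,2)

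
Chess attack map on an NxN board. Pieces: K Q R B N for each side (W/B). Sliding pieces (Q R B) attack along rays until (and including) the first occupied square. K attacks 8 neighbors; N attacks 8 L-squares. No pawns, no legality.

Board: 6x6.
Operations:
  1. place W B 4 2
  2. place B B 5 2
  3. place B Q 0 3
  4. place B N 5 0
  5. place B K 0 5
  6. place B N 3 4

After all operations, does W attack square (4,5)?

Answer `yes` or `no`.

Op 1: place WB@(4,2)
Op 2: place BB@(5,2)
Op 3: place BQ@(0,3)
Op 4: place BN@(5,0)
Op 5: place BK@(0,5)
Op 6: place BN@(3,4)
Per-piece attacks for W:
  WB@(4,2): attacks (5,3) (5,1) (3,3) (2,4) (1,5) (3,1) (2,0)
W attacks (4,5): no

Answer: no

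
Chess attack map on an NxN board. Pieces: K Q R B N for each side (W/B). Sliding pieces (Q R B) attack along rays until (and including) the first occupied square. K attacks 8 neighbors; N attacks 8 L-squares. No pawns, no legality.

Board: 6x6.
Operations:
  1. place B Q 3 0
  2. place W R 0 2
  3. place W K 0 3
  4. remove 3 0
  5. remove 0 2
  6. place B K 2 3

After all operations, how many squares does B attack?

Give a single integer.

Answer: 8

Derivation:
Op 1: place BQ@(3,0)
Op 2: place WR@(0,2)
Op 3: place WK@(0,3)
Op 4: remove (3,0)
Op 5: remove (0,2)
Op 6: place BK@(2,3)
Per-piece attacks for B:
  BK@(2,3): attacks (2,4) (2,2) (3,3) (1,3) (3,4) (3,2) (1,4) (1,2)
Union (8 distinct): (1,2) (1,3) (1,4) (2,2) (2,4) (3,2) (3,3) (3,4)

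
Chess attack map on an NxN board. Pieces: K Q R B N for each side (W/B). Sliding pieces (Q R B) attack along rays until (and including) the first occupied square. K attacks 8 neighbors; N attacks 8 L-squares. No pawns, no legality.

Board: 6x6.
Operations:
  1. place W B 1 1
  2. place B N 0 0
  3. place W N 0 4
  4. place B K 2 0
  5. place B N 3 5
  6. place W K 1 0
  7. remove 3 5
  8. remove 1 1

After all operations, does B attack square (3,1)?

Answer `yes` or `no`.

Answer: yes

Derivation:
Op 1: place WB@(1,1)
Op 2: place BN@(0,0)
Op 3: place WN@(0,4)
Op 4: place BK@(2,0)
Op 5: place BN@(3,5)
Op 6: place WK@(1,0)
Op 7: remove (3,5)
Op 8: remove (1,1)
Per-piece attacks for B:
  BN@(0,0): attacks (1,2) (2,1)
  BK@(2,0): attacks (2,1) (3,0) (1,0) (3,1) (1,1)
B attacks (3,1): yes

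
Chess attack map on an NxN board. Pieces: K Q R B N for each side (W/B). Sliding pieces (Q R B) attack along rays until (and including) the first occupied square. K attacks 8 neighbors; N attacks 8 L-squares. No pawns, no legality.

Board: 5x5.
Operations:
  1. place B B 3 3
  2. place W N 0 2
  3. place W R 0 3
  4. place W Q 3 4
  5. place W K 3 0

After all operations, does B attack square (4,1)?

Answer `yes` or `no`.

Answer: no

Derivation:
Op 1: place BB@(3,3)
Op 2: place WN@(0,2)
Op 3: place WR@(0,3)
Op 4: place WQ@(3,4)
Op 5: place WK@(3,0)
Per-piece attacks for B:
  BB@(3,3): attacks (4,4) (4,2) (2,4) (2,2) (1,1) (0,0)
B attacks (4,1): no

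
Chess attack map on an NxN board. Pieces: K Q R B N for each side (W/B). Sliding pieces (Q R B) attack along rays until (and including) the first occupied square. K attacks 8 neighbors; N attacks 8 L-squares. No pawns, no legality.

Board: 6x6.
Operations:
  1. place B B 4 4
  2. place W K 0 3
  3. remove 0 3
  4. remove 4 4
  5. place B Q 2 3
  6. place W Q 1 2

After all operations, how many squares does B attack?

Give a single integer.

Answer: 18

Derivation:
Op 1: place BB@(4,4)
Op 2: place WK@(0,3)
Op 3: remove (0,3)
Op 4: remove (4,4)
Op 5: place BQ@(2,3)
Op 6: place WQ@(1,2)
Per-piece attacks for B:
  BQ@(2,3): attacks (2,4) (2,5) (2,2) (2,1) (2,0) (3,3) (4,3) (5,3) (1,3) (0,3) (3,4) (4,5) (3,2) (4,1) (5,0) (1,4) (0,5) (1,2) [ray(-1,-1) blocked at (1,2)]
Union (18 distinct): (0,3) (0,5) (1,2) (1,3) (1,4) (2,0) (2,1) (2,2) (2,4) (2,5) (3,2) (3,3) (3,4) (4,1) (4,3) (4,5) (5,0) (5,3)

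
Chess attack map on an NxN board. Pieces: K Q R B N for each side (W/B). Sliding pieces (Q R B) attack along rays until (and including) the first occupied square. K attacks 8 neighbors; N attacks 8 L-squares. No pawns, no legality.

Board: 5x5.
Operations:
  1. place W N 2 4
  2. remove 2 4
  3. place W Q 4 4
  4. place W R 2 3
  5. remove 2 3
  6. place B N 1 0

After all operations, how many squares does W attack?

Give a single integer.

Op 1: place WN@(2,4)
Op 2: remove (2,4)
Op 3: place WQ@(4,4)
Op 4: place WR@(2,3)
Op 5: remove (2,3)
Op 6: place BN@(1,0)
Per-piece attacks for W:
  WQ@(4,4): attacks (4,3) (4,2) (4,1) (4,0) (3,4) (2,4) (1,4) (0,4) (3,3) (2,2) (1,1) (0,0)
Union (12 distinct): (0,0) (0,4) (1,1) (1,4) (2,2) (2,4) (3,3) (3,4) (4,0) (4,1) (4,2) (4,3)

Answer: 12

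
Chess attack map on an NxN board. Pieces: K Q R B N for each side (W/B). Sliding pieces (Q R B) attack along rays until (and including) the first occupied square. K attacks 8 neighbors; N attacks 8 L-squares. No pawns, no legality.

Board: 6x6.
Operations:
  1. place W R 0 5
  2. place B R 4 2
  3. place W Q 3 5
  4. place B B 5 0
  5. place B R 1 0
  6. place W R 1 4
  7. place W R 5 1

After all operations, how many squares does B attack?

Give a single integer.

Answer: 18

Derivation:
Op 1: place WR@(0,5)
Op 2: place BR@(4,2)
Op 3: place WQ@(3,5)
Op 4: place BB@(5,0)
Op 5: place BR@(1,0)
Op 6: place WR@(1,4)
Op 7: place WR@(5,1)
Per-piece attacks for B:
  BR@(1,0): attacks (1,1) (1,2) (1,3) (1,4) (2,0) (3,0) (4,0) (5,0) (0,0) [ray(0,1) blocked at (1,4); ray(1,0) blocked at (5,0)]
  BR@(4,2): attacks (4,3) (4,4) (4,5) (4,1) (4,0) (5,2) (3,2) (2,2) (1,2) (0,2)
  BB@(5,0): attacks (4,1) (3,2) (2,3) (1,4) [ray(-1,1) blocked at (1,4)]
Union (18 distinct): (0,0) (0,2) (1,1) (1,2) (1,3) (1,4) (2,0) (2,2) (2,3) (3,0) (3,2) (4,0) (4,1) (4,3) (4,4) (4,5) (5,0) (5,2)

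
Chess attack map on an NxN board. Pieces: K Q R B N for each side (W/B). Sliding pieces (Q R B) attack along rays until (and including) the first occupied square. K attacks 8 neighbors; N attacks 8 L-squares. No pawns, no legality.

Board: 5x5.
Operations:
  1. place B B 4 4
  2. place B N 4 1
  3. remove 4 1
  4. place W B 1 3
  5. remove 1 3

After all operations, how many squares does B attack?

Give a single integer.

Answer: 4

Derivation:
Op 1: place BB@(4,4)
Op 2: place BN@(4,1)
Op 3: remove (4,1)
Op 4: place WB@(1,3)
Op 5: remove (1,3)
Per-piece attacks for B:
  BB@(4,4): attacks (3,3) (2,2) (1,1) (0,0)
Union (4 distinct): (0,0) (1,1) (2,2) (3,3)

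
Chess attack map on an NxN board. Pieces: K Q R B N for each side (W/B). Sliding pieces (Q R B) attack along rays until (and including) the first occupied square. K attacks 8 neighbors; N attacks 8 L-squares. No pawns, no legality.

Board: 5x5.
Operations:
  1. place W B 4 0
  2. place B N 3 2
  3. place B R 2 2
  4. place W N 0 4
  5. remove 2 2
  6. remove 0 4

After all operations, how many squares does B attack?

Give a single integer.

Answer: 6

Derivation:
Op 1: place WB@(4,0)
Op 2: place BN@(3,2)
Op 3: place BR@(2,2)
Op 4: place WN@(0,4)
Op 5: remove (2,2)
Op 6: remove (0,4)
Per-piece attacks for B:
  BN@(3,2): attacks (4,4) (2,4) (1,3) (4,0) (2,0) (1,1)
Union (6 distinct): (1,1) (1,3) (2,0) (2,4) (4,0) (4,4)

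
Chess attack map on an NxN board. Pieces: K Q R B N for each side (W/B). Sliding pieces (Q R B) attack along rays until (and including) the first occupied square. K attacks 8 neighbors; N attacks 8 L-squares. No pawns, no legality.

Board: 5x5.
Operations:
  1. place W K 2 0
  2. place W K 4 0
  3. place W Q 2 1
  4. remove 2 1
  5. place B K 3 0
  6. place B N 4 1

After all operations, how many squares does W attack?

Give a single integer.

Answer: 6

Derivation:
Op 1: place WK@(2,0)
Op 2: place WK@(4,0)
Op 3: place WQ@(2,1)
Op 4: remove (2,1)
Op 5: place BK@(3,0)
Op 6: place BN@(4,1)
Per-piece attacks for W:
  WK@(2,0): attacks (2,1) (3,0) (1,0) (3,1) (1,1)
  WK@(4,0): attacks (4,1) (3,0) (3,1)
Union (6 distinct): (1,0) (1,1) (2,1) (3,0) (3,1) (4,1)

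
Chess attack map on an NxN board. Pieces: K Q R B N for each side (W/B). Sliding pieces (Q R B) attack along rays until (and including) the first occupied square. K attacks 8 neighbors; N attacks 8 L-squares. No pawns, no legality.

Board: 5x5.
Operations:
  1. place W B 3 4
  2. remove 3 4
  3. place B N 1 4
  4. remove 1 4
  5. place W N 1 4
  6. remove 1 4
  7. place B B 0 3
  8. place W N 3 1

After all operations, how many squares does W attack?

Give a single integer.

Answer: 4

Derivation:
Op 1: place WB@(3,4)
Op 2: remove (3,4)
Op 3: place BN@(1,4)
Op 4: remove (1,4)
Op 5: place WN@(1,4)
Op 6: remove (1,4)
Op 7: place BB@(0,3)
Op 8: place WN@(3,1)
Per-piece attacks for W:
  WN@(3,1): attacks (4,3) (2,3) (1,2) (1,0)
Union (4 distinct): (1,0) (1,2) (2,3) (4,3)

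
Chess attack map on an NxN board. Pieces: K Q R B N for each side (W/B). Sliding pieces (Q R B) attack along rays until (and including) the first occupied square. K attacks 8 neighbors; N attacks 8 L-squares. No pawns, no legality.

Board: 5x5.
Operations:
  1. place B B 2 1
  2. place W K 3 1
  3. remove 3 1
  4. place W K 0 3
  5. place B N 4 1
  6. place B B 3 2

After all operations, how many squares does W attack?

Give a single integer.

Op 1: place BB@(2,1)
Op 2: place WK@(3,1)
Op 3: remove (3,1)
Op 4: place WK@(0,3)
Op 5: place BN@(4,1)
Op 6: place BB@(3,2)
Per-piece attacks for W:
  WK@(0,3): attacks (0,4) (0,2) (1,3) (1,4) (1,2)
Union (5 distinct): (0,2) (0,4) (1,2) (1,3) (1,4)

Answer: 5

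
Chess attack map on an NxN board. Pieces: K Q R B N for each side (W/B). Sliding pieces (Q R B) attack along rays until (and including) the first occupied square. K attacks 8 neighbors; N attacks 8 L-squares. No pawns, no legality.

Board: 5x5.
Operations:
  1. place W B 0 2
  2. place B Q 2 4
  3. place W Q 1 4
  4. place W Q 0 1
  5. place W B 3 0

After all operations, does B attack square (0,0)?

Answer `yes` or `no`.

Op 1: place WB@(0,2)
Op 2: place BQ@(2,4)
Op 3: place WQ@(1,4)
Op 4: place WQ@(0,1)
Op 5: place WB@(3,0)
Per-piece attacks for B:
  BQ@(2,4): attacks (2,3) (2,2) (2,1) (2,0) (3,4) (4,4) (1,4) (3,3) (4,2) (1,3) (0,2) [ray(-1,0) blocked at (1,4); ray(-1,-1) blocked at (0,2)]
B attacks (0,0): no

Answer: no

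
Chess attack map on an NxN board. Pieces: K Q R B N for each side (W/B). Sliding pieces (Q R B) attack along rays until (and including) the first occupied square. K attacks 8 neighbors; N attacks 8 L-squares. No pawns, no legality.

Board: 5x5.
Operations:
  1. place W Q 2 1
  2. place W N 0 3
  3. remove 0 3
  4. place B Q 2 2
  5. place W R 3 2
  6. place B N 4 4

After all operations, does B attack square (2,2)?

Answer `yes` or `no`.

Answer: no

Derivation:
Op 1: place WQ@(2,1)
Op 2: place WN@(0,3)
Op 3: remove (0,3)
Op 4: place BQ@(2,2)
Op 5: place WR@(3,2)
Op 6: place BN@(4,4)
Per-piece attacks for B:
  BQ@(2,2): attacks (2,3) (2,4) (2,1) (3,2) (1,2) (0,2) (3,3) (4,4) (3,1) (4,0) (1,3) (0,4) (1,1) (0,0) [ray(0,-1) blocked at (2,1); ray(1,0) blocked at (3,2); ray(1,1) blocked at (4,4)]
  BN@(4,4): attacks (3,2) (2,3)
B attacks (2,2): no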